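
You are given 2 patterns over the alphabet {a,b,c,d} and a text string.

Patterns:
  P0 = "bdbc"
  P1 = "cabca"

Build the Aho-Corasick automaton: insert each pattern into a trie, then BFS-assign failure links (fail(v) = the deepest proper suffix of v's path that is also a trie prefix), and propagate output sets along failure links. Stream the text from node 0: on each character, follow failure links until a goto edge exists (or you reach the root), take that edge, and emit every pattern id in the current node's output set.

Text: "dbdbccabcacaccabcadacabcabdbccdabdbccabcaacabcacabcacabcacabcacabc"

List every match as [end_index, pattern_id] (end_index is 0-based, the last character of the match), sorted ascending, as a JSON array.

Construct AC machine:
Trie (insert patterns):
  0='ε' goto b→1 c→5
  1='b' goto d→2
  2='bd' goto b→3
  3='bdb' goto c→4
  4='bdbc' goto ·  ←P0
  5='c' goto a→6
  6='ca' goto b→7
  7='cab' goto c→8
  8='cabc' goto a→9
  9='cabca' goto ·  ←P1

Failure links (BFS by depth):
  n1('b'): parent n0 fail=0; on 'b' 0 → fail=0;  out ∅∪∅=∅
  n5('c'): parent n0 fail=0; on 'c' 0 → fail=0;  out ∅∪∅=∅
  n2('bd'): parent n1 fail=0; on 'd' 0 → fail=0;  out ∅∪∅=∅
  n6('ca'): parent n5 fail=0; on 'a' 0 → fail=0;  out ∅∪∅=∅
  n3('bdb'): parent n2 fail=0; on 'b' 0 → fail=1;  out ∅∪∅=∅
  n7('cab'): parent n6 fail=0; on 'b' 0 → fail=1;  out ∅∪∅=∅
  n4('bdbc'): parent n3 fail=1; on 'c' 1→0 → fail=5;  out {0}∪∅={0}
  n8('cabc'): parent n7 fail=1; on 'c' 1→0 → fail=5;  out ∅∪∅=∅
  n9('cabca'): parent n8 fail=5; on 'a' 5 → fail=6;  out {1}∪∅={1}

Scan:
pos 0 'd': at 0
pos 1 'b': at 1
pos 2 'd': at 2
pos 3 'b': at 3
pos 4 'c': at 4  emit P0@[1:4]
pos 5 'c': at 5 ·f
pos 6 'a': at 6
pos 7 'b': at 7
pos 8 'c': at 8
pos 9 'a': at 9  emit P1@[5:9]
pos 10 'c': at 5 ·f
pos 11 'a': at 6
pos 12 'c': at 5 ·f
pos 13 'c': at 5 ·f
pos 14 'a': at 6
pos 15 'b': at 7
pos 16 'c': at 8
pos 17 'a': at 9  emit P1@[13:17]
pos 18 'd': at 0 ·f
pos 19 'a': at 0
pos 20 'c': at 5
pos 21 'a': at 6
pos 22 'b': at 7
pos 23 'c': at 8
pos 24 'a': at 9  emit P1@[20:24]
pos 25 'b': at 7 ·f
pos 26 'd': at 2 ·f
pos 27 'b': at 3
pos 28 'c': at 4  emit P0@[25:28]
pos 29 'c': at 5 ·f
pos 30 'd': at 0 ·f
pos 31 'a': at 0
pos 32 'b': at 1
pos 33 'd': at 2
pos 34 'b': at 3
pos 35 'c': at 4  emit P0@[32:35]
pos 36 'c': at 5 ·f
pos 37 'a': at 6
pos 38 'b': at 7
pos 39 'c': at 8
pos 40 'a': at 9  emit P1@[36:40]
pos 41 'a': at 0 ·f
pos 42 'c': at 5
pos 43 'a': at 6
pos 44 'b': at 7
pos 45 'c': at 8
pos 46 'a': at 9  emit P1@[42:46]
pos 47 'c': at 5 ·f
pos 48 'a': at 6
pos 49 'b': at 7
pos 50 'c': at 8
pos 51 'a': at 9  emit P1@[47:51]
pos 52 'c': at 5 ·f
pos 53 'a': at 6
pos 54 'b': at 7
pos 55 'c': at 8
pos 56 'a': at 9  emit P1@[52:56]
pos 57 'c': at 5 ·f
pos 58 'a': at 6
pos 59 'b': at 7
pos 60 'c': at 8
pos 61 'a': at 9  emit P1@[57:61]
pos 62 'c': at 5 ·f
pos 63 'a': at 6
pos 64 'b': at 7
pos 65 'c': at 8

Result: [[4,0],[9,1],[17,1],[24,1],[28,0],[35,0],[40,1],[46,1],[51,1],[56,1],[61,1]]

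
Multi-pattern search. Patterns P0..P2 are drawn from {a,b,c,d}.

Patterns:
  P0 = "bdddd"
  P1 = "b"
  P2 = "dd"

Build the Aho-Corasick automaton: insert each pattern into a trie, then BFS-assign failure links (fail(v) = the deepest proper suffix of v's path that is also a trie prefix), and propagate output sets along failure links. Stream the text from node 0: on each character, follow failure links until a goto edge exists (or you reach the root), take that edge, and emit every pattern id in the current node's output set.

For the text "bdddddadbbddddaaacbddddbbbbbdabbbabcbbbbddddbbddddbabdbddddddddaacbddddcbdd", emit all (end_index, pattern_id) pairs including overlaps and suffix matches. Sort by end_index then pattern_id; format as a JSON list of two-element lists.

Build automaton:
Trie nodes:
  n0 'ε': b→1 d→6
  n1 'b': d→2  ←P1
  n2 'bd': d→3
  n3 'bdd': d→4
  n4 'bddd': d→5
  n5 'bdddd': ·  ←P0
  n6 'd': d→7
  n7 'dd': ·  ←P2

Failure links (BFS by depth):
  fail(1) 'b': from fail(0)=0 chase 'b': 0 ⇒ 0;  out={1}∪out(0)={1}
  fail(6) 'd': from fail(0)=0 chase 'd': 0 ⇒ 0;  out=∅∪out(0)=∅
  fail(2) 'bd': from fail(1)=0 chase 'd': 0 ⇒ 6;  out=∅∪out(6)=∅
  fail(7) 'dd': from fail(6)=0 chase 'd': 0 ⇒ 6;  out={2}∪out(6)={2}
  fail(3) 'bdd': from fail(2)=6 chase 'd': 6 ⇒ 7;  out=∅∪out(7)={2}
  fail(4) 'bddd': from fail(3)=7 chase 'd': 7→6 ⇒ 7;  out=∅∪out(7)={2}
  fail(5) 'bdddd': from fail(4)=7 chase 'd': 7→6 ⇒ 7;  out={0}∪out(7)={0,2}

Text stream:
[0] read 'b'  n0⇒n1  → match P1@[0:0]
[1] read 'd'  n1⇒n2
[2] read 'd'  n2⇒n3  → match P2@[1:2]
[3] read 'd'  n3⇒n4  → match P2@[2:3]
[4] read 'd'  n4⇒n5  → match P0@[0:4],P2@[3:4]
[5] read 'd'  n5⇒n7 (via fail)  → match P2@[4:5]
[6] read 'a'  n7⇒n0 (via fail)
[7] read 'd'  n0⇒n6
[8] read 'b'  n6⇒n1 (via fail)  → match P1@[8:8]
[9] read 'b'  n1⇒n1 (via fail)  → match P1@[9:9]
[10] read 'd'  n1⇒n2
[11] read 'd'  n2⇒n3  → match P2@[10:11]
[12] read 'd'  n3⇒n4  → match P2@[11:12]
[13] read 'd'  n4⇒n5  → match P0@[9:13],P2@[12:13]
[14] read 'a'  n5⇒n0 (via fail)
[15] read 'a'  n0⇒n0
[16] read 'a'  n0⇒n0
[17] read 'c'  n0⇒n0
[18] read 'b'  n0⇒n1  → match P1@[18:18]
[19] read 'd'  n1⇒n2
[20] read 'd'  n2⇒n3  → match P2@[19:20]
[21] read 'd'  n3⇒n4  → match P2@[20:21]
[22] read 'd'  n4⇒n5  → match P0@[18:22],P2@[21:22]
[23] read 'b'  n5⇒n1 (via fail)  → match P1@[23:23]
[24] read 'b'  n1⇒n1 (via fail)  → match P1@[24:24]
[25] read 'b'  n1⇒n1 (via fail)  → match P1@[25:25]
[26] read 'b'  n1⇒n1 (via fail)  → match P1@[26:26]
[27] read 'b'  n1⇒n1 (via fail)  → match P1@[27:27]
[28] read 'd'  n1⇒n2
[29] read 'a'  n2⇒n0 (via fail)
[30] read 'b'  n0⇒n1  → match P1@[30:30]
[31] read 'b'  n1⇒n1 (via fail)  → match P1@[31:31]
[32] read 'b'  n1⇒n1 (via fail)  → match P1@[32:32]
[33] read 'a'  n1⇒n0 (via fail)
[34] read 'b'  n0⇒n1  → match P1@[34:34]
[35] read 'c'  n1⇒n0 (via fail)
[36] read 'b'  n0⇒n1  → match P1@[36:36]
[37] read 'b'  n1⇒n1 (via fail)  → match P1@[37:37]
[38] read 'b'  n1⇒n1 (via fail)  → match P1@[38:38]
[39] read 'b'  n1⇒n1 (via fail)  → match P1@[39:39]
[40] read 'd'  n1⇒n2
[41] read 'd'  n2⇒n3  → match P2@[40:41]
[42] read 'd'  n3⇒n4  → match P2@[41:42]
[43] read 'd'  n4⇒n5  → match P0@[39:43],P2@[42:43]
[44] read 'b'  n5⇒n1 (via fail)  → match P1@[44:44]
[45] read 'b'  n1⇒n1 (via fail)  → match P1@[45:45]
[46] read 'd'  n1⇒n2
[47] read 'd'  n2⇒n3  → match P2@[46:47]
[48] read 'd'  n3⇒n4  → match P2@[47:48]
[49] read 'd'  n4⇒n5  → match P0@[45:49],P2@[48:49]
[50] read 'b'  n5⇒n1 (via fail)  → match P1@[50:50]
[51] read 'a'  n1⇒n0 (via fail)
[52] read 'b'  n0⇒n1  → match P1@[52:52]
[53] read 'd'  n1⇒n2
[54] read 'b'  n2⇒n1 (via fail)  → match P1@[54:54]
[55] read 'd'  n1⇒n2
[56] read 'd'  n2⇒n3  → match P2@[55:56]
[57] read 'd'  n3⇒n4  → match P2@[56:57]
[58] read 'd'  n4⇒n5  → match P0@[54:58],P2@[57:58]
[59] read 'd'  n5⇒n7 (via fail)  → match P2@[58:59]
[60] read 'd'  n7⇒n7 (via fail)  → match P2@[59:60]
[61] read 'd'  n7⇒n7 (via fail)  → match P2@[60:61]
[62] read 'd'  n7⇒n7 (via fail)  → match P2@[61:62]
[63] read 'a'  n7⇒n0 (via fail)
[64] read 'a'  n0⇒n0
[65] read 'c'  n0⇒n0
[66] read 'b'  n0⇒n1  → match P1@[66:66]
[67] read 'd'  n1⇒n2
[68] read 'd'  n2⇒n3  → match P2@[67:68]
[69] read 'd'  n3⇒n4  → match P2@[68:69]
[70] read 'd'  n4⇒n5  → match P0@[66:70],P2@[69:70]
[71] read 'c'  n5⇒n0 (via fail)
[72] read 'b'  n0⇒n1  → match P1@[72:72]
[73] read 'd'  n1⇒n2
[74] read 'd'  n2⇒n3  → match P2@[73:74]

All matches (sorted): [[0,1],[2,2],[3,2],[4,0],[4,2],[5,2],[8,1],[9,1],[11,2],[12,2],[13,0],[13,2],[18,1],[20,2],[21,2],[22,0],[22,2],[23,1],[24,1],[25,1],[26,1],[27,1],[30,1],[31,1],[32,1],[34,1],[36,1],[37,1],[38,1],[39,1],[41,2],[42,2],[43,0],[43,2],[44,1],[45,1],[47,2],[48,2],[49,0],[49,2],[50,1],[52,1],[54,1],[56,2],[57,2],[58,0],[58,2],[59,2],[60,2],[61,2],[62,2],[66,1],[68,2],[69,2],[70,0],[70,2],[72,1],[74,2]]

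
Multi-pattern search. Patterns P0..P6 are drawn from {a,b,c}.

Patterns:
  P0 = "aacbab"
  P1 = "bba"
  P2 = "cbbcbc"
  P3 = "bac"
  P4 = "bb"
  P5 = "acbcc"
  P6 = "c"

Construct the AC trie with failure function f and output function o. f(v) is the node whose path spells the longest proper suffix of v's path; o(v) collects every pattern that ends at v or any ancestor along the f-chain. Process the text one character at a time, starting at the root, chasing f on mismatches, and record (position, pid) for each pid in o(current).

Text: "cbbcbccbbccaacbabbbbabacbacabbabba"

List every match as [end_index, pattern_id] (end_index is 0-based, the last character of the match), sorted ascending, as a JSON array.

Build automaton:
Trie (insert patterns):
  n0 'ε': a→1 b→7 c→10
  n1 'a': a→2 c→18
  n2 'aa': c→3
  n3 'aac': b→4
  n4 'aacb': a→5
  n5 'aacba': b→6
  n6 'aacbab': ·  [P0 ends]
  n7 'b': a→16 b→8
  n8 'bb': a→9  [P4 ends]
  n9 'bba': ·  [P1 ends]
  n10 'c': b→11  [P6 ends]
  n11 'cb': b→12
  n12 'cbb': c→13
  n13 'cbbc': b→14
  n14 'cbbcb': c→15
  n15 'cbbcbc': ·  [P2 ends]
  n16 'ba': c→17
  n17 'bac': ·  [P3 ends]
  n18 'ac': b→19
  n19 'acb': c→20
  n20 'acbc': c→21
  n21 'acbcc': ·  [P5 ends]

BFS fail/out derivation:
  n1('a'): parent n0 fail=0; on 'a' 0 → fail=0;  out ∅∪∅=∅
  n7('b'): parent n0 fail=0; on 'b' 0 → fail=0;  out ∅∪∅=∅
  n10('c'): parent n0 fail=0; on 'c' 0 → fail=0;  out {6}∪∅={6}
  n2('aa'): parent n1 fail=0; on 'a' 0 → fail=1;  out ∅∪∅=∅
  n8('bb'): parent n7 fail=0; on 'b' 0 → fail=7;  out {4}∪∅={4}
  n11('cb'): parent n10 fail=0; on 'b' 0 → fail=7;  out ∅∪∅=∅
  n16('ba'): parent n7 fail=0; on 'a' 0 → fail=1;  out ∅∪∅=∅
  n18('ac'): parent n1 fail=0; on 'c' 0 → fail=10;  out ∅∪{6}={6}
  n3('aac'): parent n2 fail=1; on 'c' 1 → fail=18;  out ∅∪{6}={6}
  n9('bba'): parent n8 fail=7; on 'a' 7 → fail=16;  out {1}∪∅={1}
  n12('cbb'): parent n11 fail=7; on 'b' 7 → fail=8;  out ∅∪{4}={4}
  n17('bac'): parent n16 fail=1; on 'c' 1 → fail=18;  out {3}∪{6}={3,6}
  n19('acb'): parent n18 fail=10; on 'b' 10 → fail=11;  out ∅∪∅=∅
  n4('aacb'): parent n3 fail=18; on 'b' 18 → fail=19;  out ∅∪∅=∅
  n13('cbbc'): parent n12 fail=8; on 'c' 8→7→0 → fail=10;  out ∅∪{6}={6}
  n20('acbc'): parent n19 fail=11; on 'c' 11→7→0 → fail=10;  out ∅∪{6}={6}
  n5('aacba'): parent n4 fail=19; on 'a' 19→11→7 → fail=16;  out ∅∪∅=∅
  n14('cbbcb'): parent n13 fail=10; on 'b' 10 → fail=11;  out ∅∪∅=∅
  n21('acbcc'): parent n20 fail=10; on 'c' 10→0 → fail=10;  out {5}∪{6}={5,6}
  n6('aacbab'): parent n5 fail=16; on 'b' 16→1→0 → fail=7;  out {0}∪∅={0}
  n15('cbbcbc'): parent n14 fail=11; on 'c' 11→7→0 → fail=10;  out {2}∪{6}={2,6}

Text stream:
pos 0 'c': at 10  → match P6@[0:0]
pos 1 'b': at 11
pos 2 'b': at 12  → match P4@[1:2]
pos 3 'c': at 13  → match P6@[3:3]
pos 4 'b': at 14
pos 5 'c': at 15  → match P2@[0:5],P6@[5:5]
pos 6 'c': at 10 (via fail)  → match P6@[6:6]
pos 7 'b': at 11
pos 8 'b': at 12  → match P4@[7:8]
pos 9 'c': at 13  → match P6@[9:9]
pos 10 'c': at 10 (via fail)  → match P6@[10:10]
pos 11 'a': at 1 (via fail)
pos 12 'a': at 2
pos 13 'c': at 3  → match P6@[13:13]
pos 14 'b': at 4
pos 15 'a': at 5
pos 16 'b': at 6  → match P0@[11:16]
pos 17 'b': at 8 (via fail)  → match P4@[16:17]
pos 18 'b': at 8 (via fail)  → match P4@[17:18]
pos 19 'b': at 8 (via fail)  → match P4@[18:19]
pos 20 'a': at 9  → match P1@[18:20]
pos 21 'b': at 7 (via fail)
pos 22 'a': at 16
pos 23 'c': at 17  → match P3@[21:23],P6@[23:23]
pos 24 'b': at 19 (via fail)
pos 25 'a': at 16 (via fail)
pos 26 'c': at 17  → match P3@[24:26],P6@[26:26]
pos 27 'a': at 1 (via fail)
pos 28 'b': at 7 (via fail)
pos 29 'b': at 8  → match P4@[28:29]
pos 30 'a': at 9  → match P1@[28:30]
pos 31 'b': at 7 (via fail)
pos 32 'b': at 8  → match P4@[31:32]
pos 33 'a': at 9  → match P1@[31:33]

All matches (sorted): [[0,6],[2,4],[3,6],[5,2],[5,6],[6,6],[8,4],[9,6],[10,6],[13,6],[16,0],[17,4],[18,4],[19,4],[20,1],[23,3],[23,6],[26,3],[26,6],[29,4],[30,1],[32,4],[33,1]]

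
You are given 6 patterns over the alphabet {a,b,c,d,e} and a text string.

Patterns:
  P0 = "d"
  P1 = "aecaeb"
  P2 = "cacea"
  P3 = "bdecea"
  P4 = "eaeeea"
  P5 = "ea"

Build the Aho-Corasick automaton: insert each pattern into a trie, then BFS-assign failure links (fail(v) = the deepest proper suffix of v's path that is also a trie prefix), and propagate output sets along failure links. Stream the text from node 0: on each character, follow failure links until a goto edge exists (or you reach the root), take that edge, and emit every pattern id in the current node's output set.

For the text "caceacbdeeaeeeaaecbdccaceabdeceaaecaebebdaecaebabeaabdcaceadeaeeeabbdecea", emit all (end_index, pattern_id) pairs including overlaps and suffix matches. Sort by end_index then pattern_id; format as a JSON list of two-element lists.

Build:
Trie (insert patterns):
  0='ε' goto a→2 b→13 c→8 d→1 e→19
  1='d' goto ·  [P0 ends]
  2='a' goto e→3
  3='ae' goto c→4
  4='aec' goto a→5
  5='aeca' goto e→6
  6='aecae' goto b→7
  7='aecaeb' goto ·  [P1 ends]
  8='c' goto a→9
  9='ca' goto c→10
  10='cac' goto e→11
  11='cace' goto a→12
  12='cacea' goto ·  [P2 ends]
  13='b' goto d→14
  14='bd' goto e→15
  15='bde' goto c→16
  16='bdec' goto e→17
  17='bdece' goto a→18
  18='bdecea' goto ·  [P3 ends]
  19='e' goto a→20
  20='ea' goto e→21  [P5 ends]
  21='eae' goto e→22
  22='eaee' goto e→23
  23='eaeee' goto a→24
  24='eaeeea' goto ·  [P4 ends]

Failure links (BFS by depth):
  n1('d'): parent n0 fail=0; on 'd' 0 → fail=0;  out {0}∪∅={0}
  n2('a'): parent n0 fail=0; on 'a' 0 → fail=0;  out ∅∪∅=∅
  n8('c'): parent n0 fail=0; on 'c' 0 → fail=0;  out ∅∪∅=∅
  n13('b'): parent n0 fail=0; on 'b' 0 → fail=0;  out ∅∪∅=∅
  n19('e'): parent n0 fail=0; on 'e' 0 → fail=0;  out ∅∪∅=∅
  n3('ae'): parent n2 fail=0; on 'e' 0 → fail=19;  out ∅∪∅=∅
  n9('ca'): parent n8 fail=0; on 'a' 0 → fail=2;  out ∅∪∅=∅
  n14('bd'): parent n13 fail=0; on 'd' 0 → fail=1;  out ∅∪{0}={0}
  n20('ea'): parent n19 fail=0; on 'a' 0 → fail=2;  out {5}∪∅={5}
  n4('aec'): parent n3 fail=19; on 'c' 19→0 → fail=8;  out ∅∪∅=∅
  n10('cac'): parent n9 fail=2; on 'c' 2→0 → fail=8;  out ∅∪∅=∅
  n15('bde'): parent n14 fail=1; on 'e' 1→0 → fail=19;  out ∅∪∅=∅
  n21('eae'): parent n20 fail=2; on 'e' 2 → fail=3;  out ∅∪∅=∅
  n5('aeca'): parent n4 fail=8; on 'a' 8 → fail=9;  out ∅∪∅=∅
  n11('cace'): parent n10 fail=8; on 'e' 8→0 → fail=19;  out ∅∪∅=∅
  n16('bdec'): parent n15 fail=19; on 'c' 19→0 → fail=8;  out ∅∪∅=∅
  n22('eaee'): parent n21 fail=3; on 'e' 3→19→0 → fail=19;  out ∅∪∅=∅
  n6('aecae'): parent n5 fail=9; on 'e' 9→2 → fail=3;  out ∅∪∅=∅
  n12('cacea'): parent n11 fail=19; on 'a' 19 → fail=20;  out {2}∪{5}={2,5}
  n17('bdece'): parent n16 fail=8; on 'e' 8→0 → fail=19;  out ∅∪∅=∅
  n23('eaeee'): parent n22 fail=19; on 'e' 19→0 → fail=19;  out ∅∪∅=∅
  n7('aecaeb'): parent n6 fail=3; on 'b' 3→19→0 → fail=13;  out {1}∪∅={1}
  n18('bdecea'): parent n17 fail=19; on 'a' 19 → fail=20;  out {3}∪{5}={3,5}
  n24('eaeeea'): parent n23 fail=19; on 'a' 19 → fail=20;  out {4}∪{5}={4,5}

Scan:
pos 0 'c': at 8
pos 1 'a': at 9
pos 2 'c': at 10
pos 3 'e': at 11
pos 4 'a': at 12  ** P2@[0:4],P5@[3:4]
pos 5 'c': at 8 ·f
pos 6 'b': at 13 ·f
pos 7 'd': at 14  ** P0@[7:7]
pos 8 'e': at 15
pos 9 'e': at 19 ·f
pos 10 'a': at 20  ** P5@[9:10]
pos 11 'e': at 21
pos 12 'e': at 22
pos 13 'e': at 23
pos 14 'a': at 24  ** P4@[9:14],P5@[13:14]
pos 15 'a': at 2 ·f
pos 16 'e': at 3
pos 17 'c': at 4
pos 18 'b': at 13 ·f
pos 19 'd': at 14  ** P0@[19:19]
pos 20 'c': at 8 ·f
pos 21 'c': at 8 ·f
pos 22 'a': at 9
pos 23 'c': at 10
pos 24 'e': at 11
pos 25 'a': at 12  ** P2@[21:25],P5@[24:25]
pos 26 'b': at 13 ·f
pos 27 'd': at 14  ** P0@[27:27]
pos 28 'e': at 15
pos 29 'c': at 16
pos 30 'e': at 17
pos 31 'a': at 18  ** P3@[26:31],P5@[30:31]
pos 32 'a': at 2 ·f
pos 33 'e': at 3
pos 34 'c': at 4
pos 35 'a': at 5
pos 36 'e': at 6
pos 37 'b': at 7  ** P1@[32:37]
pos 38 'e': at 19 ·f
pos 39 'b': at 13 ·f
pos 40 'd': at 14  ** P0@[40:40]
pos 41 'a': at 2 ·f
pos 42 'e': at 3
pos 43 'c': at 4
pos 44 'a': at 5
pos 45 'e': at 6
pos 46 'b': at 7  ** P1@[41:46]
pos 47 'a': at 2 ·f
pos 48 'b': at 13 ·f
pos 49 'e': at 19 ·f
pos 50 'a': at 20  ** P5@[49:50]
pos 51 'a': at 2 ·f
pos 52 'b': at 13 ·f
pos 53 'd': at 14  ** P0@[53:53]
pos 54 'c': at 8 ·f
pos 55 'a': at 9
pos 56 'c': at 10
pos 57 'e': at 11
pos 58 'a': at 12  ** P2@[54:58],P5@[57:58]
pos 59 'd': at 1 ·f  ** P0@[59:59]
pos 60 'e': at 19 ·f
pos 61 'a': at 20  ** P5@[60:61]
pos 62 'e': at 21
pos 63 'e': at 22
pos 64 'e': at 23
pos 65 'a': at 24  ** P4@[60:65],P5@[64:65]
pos 66 'b': at 13 ·f
pos 67 'b': at 13 ·f
pos 68 'd': at 14  ** P0@[68:68]
pos 69 'e': at 15
pos 70 'c': at 16
pos 71 'e': at 17
pos 72 'a': at 18  ** P3@[67:72],P5@[71:72]

All matches (sorted): [[4,2],[4,5],[7,0],[10,5],[14,4],[14,5],[19,0],[25,2],[25,5],[27,0],[31,3],[31,5],[37,1],[40,0],[46,1],[50,5],[53,0],[58,2],[58,5],[59,0],[61,5],[65,4],[65,5],[68,0],[72,3],[72,5]]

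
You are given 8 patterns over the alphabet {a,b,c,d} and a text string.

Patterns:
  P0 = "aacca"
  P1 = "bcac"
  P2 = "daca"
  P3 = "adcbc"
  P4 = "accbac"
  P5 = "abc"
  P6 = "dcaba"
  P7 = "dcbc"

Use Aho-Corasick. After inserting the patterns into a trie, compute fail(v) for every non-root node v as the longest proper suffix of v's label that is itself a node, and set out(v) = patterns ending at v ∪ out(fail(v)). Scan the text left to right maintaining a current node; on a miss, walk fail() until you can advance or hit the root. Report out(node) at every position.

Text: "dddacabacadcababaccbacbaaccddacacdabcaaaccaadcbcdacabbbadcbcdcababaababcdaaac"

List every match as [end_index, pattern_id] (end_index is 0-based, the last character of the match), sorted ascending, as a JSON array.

Construct AC machine:
Trie (insert patterns):
  0='ε' goto a→1 b→6 d→10
  1='a' goto a→2 b→23 c→18 d→14
  2='aa' goto c→3
  3='aac' goto c→4
  4='aacc' goto a→5
  5='aacca' goto ·  ←P0
  6='b' goto c→7
  7='bc' goto a→8
  8='bca' goto c→9
  9='bcac' goto ·  ←P1
  10='d' goto a→11 c→25
  11='da' goto c→12
  12='dac' goto a→13
  13='daca' goto ·  ←P2
  14='ad' goto c→15
  15='adc' goto b→16
  16='adcb' goto c→17
  17='adcbc' goto ·  ←P3
  18='ac' goto c→19
  19='acc' goto b→20
  20='accb' goto a→21
  21='accba' goto c→22
  22='accbac' goto ·  ←P4
  23='ab' goto c→24
  24='abc' goto ·  ←P5
  25='dc' goto a→26 b→29
  26='dca' goto b→27
  27='dcab' goto a→28
  28='dcaba' goto ·  ←P6
  29='dcb' goto c→30
  30='dcbc' goto ·  ←P7

Failure links (BFS by depth):
  fail(1) 'a': from fail(0)=0 chase 'a': 0 ⇒ 0;  out=∅∪out(0)=∅
  fail(6) 'b': from fail(0)=0 chase 'b': 0 ⇒ 0;  out=∅∪out(0)=∅
  fail(10) 'd': from fail(0)=0 chase 'd': 0 ⇒ 0;  out=∅∪out(0)=∅
  fail(2) 'aa': from fail(1)=0 chase 'a': 0 ⇒ 1;  out=∅∪out(1)=∅
  fail(7) 'bc': from fail(6)=0 chase 'c': 0 ⇒ 0;  out=∅∪out(0)=∅
  fail(11) 'da': from fail(10)=0 chase 'a': 0 ⇒ 1;  out=∅∪out(1)=∅
  fail(14) 'ad': from fail(1)=0 chase 'd': 0 ⇒ 10;  out=∅∪out(10)=∅
  fail(18) 'ac': from fail(1)=0 chase 'c': 0 ⇒ 0;  out=∅∪out(0)=∅
  fail(23) 'ab': from fail(1)=0 chase 'b': 0 ⇒ 6;  out=∅∪out(6)=∅
  fail(25) 'dc': from fail(10)=0 chase 'c': 0 ⇒ 0;  out=∅∪out(0)=∅
  fail(3) 'aac': from fail(2)=1 chase 'c': 1 ⇒ 18;  out=∅∪out(18)=∅
  fail(8) 'bca': from fail(7)=0 chase 'a': 0 ⇒ 1;  out=∅∪out(1)=∅
  fail(12) 'dac': from fail(11)=1 chase 'c': 1 ⇒ 18;  out=∅∪out(18)=∅
  fail(15) 'adc': from fail(14)=10 chase 'c': 10 ⇒ 25;  out=∅∪out(25)=∅
  fail(19) 'acc': from fail(18)=0 chase 'c': 0 ⇒ 0;  out=∅∪out(0)=∅
  fail(24) 'abc': from fail(23)=6 chase 'c': 6 ⇒ 7;  out={5}∪out(7)={5}
  fail(26) 'dca': from fail(25)=0 chase 'a': 0 ⇒ 1;  out=∅∪out(1)=∅
  fail(29) 'dcb': from fail(25)=0 chase 'b': 0 ⇒ 6;  out=∅∪out(6)=∅
  fail(4) 'aacc': from fail(3)=18 chase 'c': 18 ⇒ 19;  out=∅∪out(19)=∅
  fail(9) 'bcac': from fail(8)=1 chase 'c': 1 ⇒ 18;  out={1}∪out(18)={1}
  fail(13) 'daca': from fail(12)=18 chase 'a': 18→0 ⇒ 1;  out={2}∪out(1)={2}
  fail(16) 'adcb': from fail(15)=25 chase 'b': 25 ⇒ 29;  out=∅∪out(29)=∅
  fail(20) 'accb': from fail(19)=0 chase 'b': 0 ⇒ 6;  out=∅∪out(6)=∅
  fail(27) 'dcab': from fail(26)=1 chase 'b': 1 ⇒ 23;  out=∅∪out(23)=∅
  fail(30) 'dcbc': from fail(29)=6 chase 'c': 6 ⇒ 7;  out={7}∪out(7)={7}
  fail(5) 'aacca': from fail(4)=19 chase 'a': 19→0 ⇒ 1;  out={0}∪out(1)={0}
  fail(17) 'adcbc': from fail(16)=29 chase 'c': 29 ⇒ 30;  out={3}∪out(30)={3,7}
  fail(21) 'accba': from fail(20)=6 chase 'a': 6→0 ⇒ 1;  out=∅∪out(1)=∅
  fail(28) 'dcaba': from fail(27)=23 chase 'a': 23→6→0 ⇒ 1;  out={6}∪out(1)={6}
  fail(22) 'accbac': from fail(21)=1 chase 'c': 1 ⇒ 18;  out={4}∪out(18)={4}

Text stream:
pos 0 'd': at 10
pos 1 'd': at 10 (via fail)
pos 2 'd': at 10 (via fail)
pos 3 'a': at 11
pos 4 'c': at 12
pos 5 'a': at 13  emit P2@[2:5]
pos 6 'b': at 23 (via fail)
pos 7 'a': at 1 (via fail)
pos 8 'c': at 18
pos 9 'a': at 1 (via fail)
pos 10 'd': at 14
pos 11 'c': at 15
pos 12 'a': at 26 (via fail)
pos 13 'b': at 27
pos 14 'a': at 28  emit P6@[10:14]
pos 15 'b': at 23 (via fail)
pos 16 'a': at 1 (via fail)
pos 17 'c': at 18
pos 18 'c': at 19
pos 19 'b': at 20
pos 20 'a': at 21
pos 21 'c': at 22  emit P4@[16:21]
pos 22 'b': at 6 (via fail)
pos 23 'a': at 1 (via fail)
pos 24 'a': at 2
pos 25 'c': at 3
pos 26 'c': at 4
pos 27 'd': at 10 (via fail)
pos 28 'd': at 10 (via fail)
pos 29 'a': at 11
pos 30 'c': at 12
pos 31 'a': at 13  emit P2@[28:31]
pos 32 'c': at 18 (via fail)
pos 33 'd': at 10 (via fail)
pos 34 'a': at 11
pos 35 'b': at 23 (via fail)
pos 36 'c': at 24  emit P5@[34:36]
pos 37 'a': at 8 (via fail)
pos 38 'a': at 2 (via fail)
pos 39 'a': at 2 (via fail)
pos 40 'c': at 3
pos 41 'c': at 4
pos 42 'a': at 5  emit P0@[38:42]
pos 43 'a': at 2 (via fail)
pos 44 'd': at 14 (via fail)
pos 45 'c': at 15
pos 46 'b': at 16
pos 47 'c': at 17  emit P3@[43:47],P7@[44:47]
pos 48 'd': at 10 (via fail)
pos 49 'a': at 11
pos 50 'c': at 12
pos 51 'a': at 13  emit P2@[48:51]
pos 52 'b': at 23 (via fail)
pos 53 'b': at 6 (via fail)
pos 54 'b': at 6 (via fail)
pos 55 'a': at 1 (via fail)
pos 56 'd': at 14
pos 57 'c': at 15
pos 58 'b': at 16
pos 59 'c': at 17  emit P3@[55:59],P7@[56:59]
pos 60 'd': at 10 (via fail)
pos 61 'c': at 25
pos 62 'a': at 26
pos 63 'b': at 27
pos 64 'a': at 28  emit P6@[60:64]
pos 65 'b': at 23 (via fail)
pos 66 'a': at 1 (via fail)
pos 67 'a': at 2
pos 68 'b': at 23 (via fail)
pos 69 'a': at 1 (via fail)
pos 70 'b': at 23
pos 71 'c': at 24  emit P5@[69:71]
pos 72 'd': at 10 (via fail)
pos 73 'a': at 11
pos 74 'a': at 2 (via fail)
pos 75 'a': at 2 (via fail)
pos 76 'c': at 3

Matches: [[5,2],[14,6],[21,4],[31,2],[36,5],[42,0],[47,3],[47,7],[51,2],[59,3],[59,7],[64,6],[71,5]]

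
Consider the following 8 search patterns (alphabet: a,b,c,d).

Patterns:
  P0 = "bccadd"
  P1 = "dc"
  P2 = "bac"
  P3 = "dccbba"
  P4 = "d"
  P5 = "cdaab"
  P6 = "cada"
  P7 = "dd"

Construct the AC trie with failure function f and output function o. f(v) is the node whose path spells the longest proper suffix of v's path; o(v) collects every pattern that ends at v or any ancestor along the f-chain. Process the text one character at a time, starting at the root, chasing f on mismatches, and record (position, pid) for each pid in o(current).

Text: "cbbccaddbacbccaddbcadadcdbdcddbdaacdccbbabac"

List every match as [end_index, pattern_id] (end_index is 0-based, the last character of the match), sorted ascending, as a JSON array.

Construct AC machine:
Trie (insert patterns):
  0='ε' goto b→1 c→15 d→7
  1='b' goto a→9 c→2
  2='bc' goto c→3
  3='bcc' goto a→4
  4='bcca' goto d→5
  5='bccad' goto d→6
  6='bccadd' goto ·  [P0 ends]
  7='d' goto c→8 d→23  [P4 ends]
  8='dc' goto c→11  [P1 ends]
  9='ba' goto c→10
  10='bac' goto ·  [P2 ends]
  11='dcc' goto b→12
  12='dccb' goto b→13
  13='dccbb' goto a→14
  14='dccbba' goto ·  [P3 ends]
  15='c' goto a→20 d→16
  16='cd' goto a→17
  17='cda' goto a→18
  18='cdaa' goto b→19
  19='cdaab' goto ·  [P5 ends]
  20='ca' goto d→21
  21='cad' goto a→22
  22='cada' goto ·  [P6 ends]
  23='dd' goto ·  [P7 ends]

BFS fail/out derivation:
  fail(1) 'b': from fail(0)=0 chase 'b': 0 ⇒ 0;  out=∅∪out(0)=∅
  fail(7) 'd': from fail(0)=0 chase 'd': 0 ⇒ 0;  out={4}∪out(0)={4}
  fail(15) 'c': from fail(0)=0 chase 'c': 0 ⇒ 0;  out=∅∪out(0)=∅
  fail(2) 'bc': from fail(1)=0 chase 'c': 0 ⇒ 15;  out=∅∪out(15)=∅
  fail(8) 'dc': from fail(7)=0 chase 'c': 0 ⇒ 15;  out={1}∪out(15)={1}
  fail(9) 'ba': from fail(1)=0 chase 'a': 0 ⇒ 0;  out=∅∪out(0)=∅
  fail(16) 'cd': from fail(15)=0 chase 'd': 0 ⇒ 7;  out=∅∪out(7)={4}
  fail(20) 'ca': from fail(15)=0 chase 'a': 0 ⇒ 0;  out=∅∪out(0)=∅
  fail(23) 'dd': from fail(7)=0 chase 'd': 0 ⇒ 7;  out={7}∪out(7)={4,7}
  fail(3) 'bcc': from fail(2)=15 chase 'c': 15→0 ⇒ 15;  out=∅∪out(15)=∅
  fail(10) 'bac': from fail(9)=0 chase 'c': 0 ⇒ 15;  out={2}∪out(15)={2}
  fail(11) 'dcc': from fail(8)=15 chase 'c': 15→0 ⇒ 15;  out=∅∪out(15)=∅
  fail(17) 'cda': from fail(16)=7 chase 'a': 7→0 ⇒ 0;  out=∅∪out(0)=∅
  fail(21) 'cad': from fail(20)=0 chase 'd': 0 ⇒ 7;  out=∅∪out(7)={4}
  fail(4) 'bcca': from fail(3)=15 chase 'a': 15 ⇒ 20;  out=∅∪out(20)=∅
  fail(12) 'dccb': from fail(11)=15 chase 'b': 15→0 ⇒ 1;  out=∅∪out(1)=∅
  fail(18) 'cdaa': from fail(17)=0 chase 'a': 0 ⇒ 0;  out=∅∪out(0)=∅
  fail(22) 'cada': from fail(21)=7 chase 'a': 7→0 ⇒ 0;  out={6}∪out(0)={6}
  fail(5) 'bccad': from fail(4)=20 chase 'd': 20 ⇒ 21;  out=∅∪out(21)={4}
  fail(13) 'dccbb': from fail(12)=1 chase 'b': 1→0 ⇒ 1;  out=∅∪out(1)=∅
  fail(19) 'cdaab': from fail(18)=0 chase 'b': 0 ⇒ 1;  out={5}∪out(1)={5}
  fail(6) 'bccadd': from fail(5)=21 chase 'd': 21→7 ⇒ 23;  out={0}∪out(23)={0,4,7}
  fail(14) 'dccbba': from fail(13)=1 chase 'a': 1 ⇒ 9;  out={3}∪out(9)={3}

Scan:
pos 0 'c': at 15
pos 1 'b': at 1 (fail-walked)
pos 2 'b': at 1 (fail-walked)
pos 3 'c': at 2
pos 4 'c': at 3
pos 5 'a': at 4
pos 6 'd': at 5  ** P4@[6:6]
pos 7 'd': at 6  ** P0@[2:7],P4@[7:7],P7@[6:7]
pos 8 'b': at 1 (fail-walked)
pos 9 'a': at 9
pos 10 'c': at 10  ** P2@[8:10]
pos 11 'b': at 1 (fail-walked)
pos 12 'c': at 2
pos 13 'c': at 3
pos 14 'a': at 4
pos 15 'd': at 5  ** P4@[15:15]
pos 16 'd': at 6  ** P0@[11:16],P4@[16:16],P7@[15:16]
pos 17 'b': at 1 (fail-walked)
pos 18 'c': at 2
pos 19 'a': at 20 (fail-walked)
pos 20 'd': at 21  ** P4@[20:20]
pos 21 'a': at 22  ** P6@[18:21]
pos 22 'd': at 7 (fail-walked)  ** P4@[22:22]
pos 23 'c': at 8  ** P1@[22:23]
pos 24 'd': at 16 (fail-walked)  ** P4@[24:24]
pos 25 'b': at 1 (fail-walked)
pos 26 'd': at 7 (fail-walked)  ** P4@[26:26]
pos 27 'c': at 8  ** P1@[26:27]
pos 28 'd': at 16 (fail-walked)  ** P4@[28:28]
pos 29 'd': at 23 (fail-walked)  ** P4@[29:29],P7@[28:29]
pos 30 'b': at 1 (fail-walked)
pos 31 'd': at 7 (fail-walked)  ** P4@[31:31]
pos 32 'a': at 0 (fail-walked)
pos 33 'a': at 0
pos 34 'c': at 15
pos 35 'd': at 16  ** P4@[35:35]
pos 36 'c': at 8 (fail-walked)  ** P1@[35:36]
pos 37 'c': at 11
pos 38 'b': at 12
pos 39 'b': at 13
pos 40 'a': at 14  ** P3@[35:40]
pos 41 'b': at 1 (fail-walked)
pos 42 'a': at 9
pos 43 'c': at 10  ** P2@[41:43]

All matches (sorted): [[6,4],[7,0],[7,4],[7,7],[10,2],[15,4],[16,0],[16,4],[16,7],[20,4],[21,6],[22,4],[23,1],[24,4],[26,4],[27,1],[28,4],[29,4],[29,7],[31,4],[35,4],[36,1],[40,3],[43,2]]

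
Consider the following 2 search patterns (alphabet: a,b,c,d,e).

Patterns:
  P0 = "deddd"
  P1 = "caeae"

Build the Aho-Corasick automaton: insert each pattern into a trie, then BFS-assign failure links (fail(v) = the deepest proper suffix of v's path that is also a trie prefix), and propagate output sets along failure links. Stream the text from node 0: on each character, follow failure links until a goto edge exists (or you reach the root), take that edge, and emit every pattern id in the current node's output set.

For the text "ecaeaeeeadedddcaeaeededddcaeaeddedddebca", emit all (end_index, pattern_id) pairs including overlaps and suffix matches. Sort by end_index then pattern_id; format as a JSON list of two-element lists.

Build automaton:
Trie nodes:
  n0 'ε': c→6 d→1
  n1 'd': e→2
  n2 'de': d→3
  n3 'ded': d→4
  n4 'dedd': d→5
  n5 'deddd': ·  [P0 ends]
  n6 'c': a→7
  n7 'ca': e→8
  n8 'cae': a→9
  n9 'caea': e→10
  n10 'caeae': ·  [P1 ends]

Failure links (BFS by depth):
  n1('d'): parent n0 fail=0; on 'd' 0 → fail=0;  out ∅∪∅=∅
  n6('c'): parent n0 fail=0; on 'c' 0 → fail=0;  out ∅∪∅=∅
  n2('de'): parent n1 fail=0; on 'e' 0 → fail=0;  out ∅∪∅=∅
  n7('ca'): parent n6 fail=0; on 'a' 0 → fail=0;  out ∅∪∅=∅
  n3('ded'): parent n2 fail=0; on 'd' 0 → fail=1;  out ∅∪∅=∅
  n8('cae'): parent n7 fail=0; on 'e' 0 → fail=0;  out ∅∪∅=∅
  n4('dedd'): parent n3 fail=1; on 'd' 1→0 → fail=1;  out ∅∪∅=∅
  n9('caea'): parent n8 fail=0; on 'a' 0 → fail=0;  out ∅∪∅=∅
  n5('deddd'): parent n4 fail=1; on 'd' 1→0 → fail=1;  out {0}∪∅={0}
  n10('caeae'): parent n9 fail=0; on 'e' 0 → fail=0;  out {1}∪∅={1}

Run:
[0] read 'e'  n0⇒n0
[1] read 'c'  n0⇒n6
[2] read 'a'  n6⇒n7
[3] read 'e'  n7⇒n8
[4] read 'a'  n8⇒n9
[5] read 'e'  n9⇒n10  → match P1@[1:5]
[6] read 'e'  n10⇒n0 ·f
[7] read 'e'  n0⇒n0
[8] read 'a'  n0⇒n0
[9] read 'd'  n0⇒n1
[10] read 'e'  n1⇒n2
[11] read 'd'  n2⇒n3
[12] read 'd'  n3⇒n4
[13] read 'd'  n4⇒n5  → match P0@[9:13]
[14] read 'c'  n5⇒n6 ·f
[15] read 'a'  n6⇒n7
[16] read 'e'  n7⇒n8
[17] read 'a'  n8⇒n9
[18] read 'e'  n9⇒n10  → match P1@[14:18]
[19] read 'e'  n10⇒n0 ·f
[20] read 'd'  n0⇒n1
[21] read 'e'  n1⇒n2
[22] read 'd'  n2⇒n3
[23] read 'd'  n3⇒n4
[24] read 'd'  n4⇒n5  → match P0@[20:24]
[25] read 'c'  n5⇒n6 ·f
[26] read 'a'  n6⇒n7
[27] read 'e'  n7⇒n8
[28] read 'a'  n8⇒n9
[29] read 'e'  n9⇒n10  → match P1@[25:29]
[30] read 'd'  n10⇒n1 ·f
[31] read 'd'  n1⇒n1 ·f
[32] read 'e'  n1⇒n2
[33] read 'd'  n2⇒n3
[34] read 'd'  n3⇒n4
[35] read 'd'  n4⇒n5  → match P0@[31:35]
[36] read 'e'  n5⇒n2 ·f
[37] read 'b'  n2⇒n0 ·f
[38] read 'c'  n0⇒n6
[39] read 'a'  n6⇒n7

All matches (sorted): [[5,1],[13,0],[18,1],[24,0],[29,1],[35,0]]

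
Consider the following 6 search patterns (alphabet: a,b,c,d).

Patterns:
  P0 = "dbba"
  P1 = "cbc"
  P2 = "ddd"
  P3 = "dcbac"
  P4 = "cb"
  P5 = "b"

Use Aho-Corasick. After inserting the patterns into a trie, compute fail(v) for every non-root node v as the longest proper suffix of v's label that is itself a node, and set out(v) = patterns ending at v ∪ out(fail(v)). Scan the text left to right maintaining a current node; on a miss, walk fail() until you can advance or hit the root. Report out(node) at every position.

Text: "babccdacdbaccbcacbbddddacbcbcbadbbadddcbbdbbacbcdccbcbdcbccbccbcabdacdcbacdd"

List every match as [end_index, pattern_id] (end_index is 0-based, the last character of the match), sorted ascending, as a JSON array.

Construct AC machine:
Trie (insert patterns):
  0='ε' goto b→14 c→5 d→1
  1='d' goto b→2 c→10 d→8
  2='db' goto b→3
  3='dbb' goto a→4
  4='dbba' goto ·  ←P0
  5='c' goto b→6
  6='cb' goto c→7  ←P4
  7='cbc' goto ·  ←P1
  8='dd' goto d→9
  9='ddd' goto ·  ←P2
  10='dc' goto b→11
  11='dcb' goto a→12
  12='dcba' goto c→13
  13='dcbac' goto ·  ←P3
  14='b' goto ·  ←P5

Failure links (BFS by depth):
  fail(1) 'd': from fail(0)=0 chase 'd': 0 ⇒ 0;  out=∅∪out(0)=∅
  fail(5) 'c': from fail(0)=0 chase 'c': 0 ⇒ 0;  out=∅∪out(0)=∅
  fail(14) 'b': from fail(0)=0 chase 'b': 0 ⇒ 0;  out={5}∪out(0)={5}
  fail(2) 'db': from fail(1)=0 chase 'b': 0 ⇒ 14;  out=∅∪out(14)={5}
  fail(6) 'cb': from fail(5)=0 chase 'b': 0 ⇒ 14;  out={4}∪out(14)={4,5}
  fail(8) 'dd': from fail(1)=0 chase 'd': 0 ⇒ 1;  out=∅∪out(1)=∅
  fail(10) 'dc': from fail(1)=0 chase 'c': 0 ⇒ 5;  out=∅∪out(5)=∅
  fail(3) 'dbb': from fail(2)=14 chase 'b': 14→0 ⇒ 14;  out=∅∪out(14)={5}
  fail(7) 'cbc': from fail(6)=14 chase 'c': 14→0 ⇒ 5;  out={1}∪out(5)={1}
  fail(9) 'ddd': from fail(8)=1 chase 'd': 1 ⇒ 8;  out={2}∪out(8)={2}
  fail(11) 'dcb': from fail(10)=5 chase 'b': 5 ⇒ 6;  out=∅∪out(6)={4,5}
  fail(4) 'dbba': from fail(3)=14 chase 'a': 14→0 ⇒ 0;  out={0}∪out(0)={0}
  fail(12) 'dcba': from fail(11)=6 chase 'a': 6→14→0 ⇒ 0;  out=∅∪out(0)=∅
  fail(13) 'dcbac': from fail(12)=0 chase 'c': 0 ⇒ 5;  out={3}∪out(5)={3}

Text stream:
pos 0 'b': at 14  ** P5@[0:0]
pos 1 'a': at 0 (fail-walked)
pos 2 'b': at 14  ** P5@[2:2]
pos 3 'c': at 5 (fail-walked)
pos 4 'c': at 5 (fail-walked)
pos 5 'd': at 1 (fail-walked)
pos 6 'a': at 0 (fail-walked)
pos 7 'c': at 5
pos 8 'd': at 1 (fail-walked)
pos 9 'b': at 2  ** P5@[9:9]
pos 10 'a': at 0 (fail-walked)
pos 11 'c': at 5
pos 12 'c': at 5 (fail-walked)
pos 13 'b': at 6  ** P4@[12:13],P5@[13:13]
pos 14 'c': at 7  ** P1@[12:14]
pos 15 'a': at 0 (fail-walked)
pos 16 'c': at 5
pos 17 'b': at 6  ** P4@[16:17],P5@[17:17]
pos 18 'b': at 14 (fail-walked)  ** P5@[18:18]
pos 19 'd': at 1 (fail-walked)
pos 20 'd': at 8
pos 21 'd': at 9  ** P2@[19:21]
pos 22 'd': at 9 (fail-walked)  ** P2@[20:22]
pos 23 'a': at 0 (fail-walked)
pos 24 'c': at 5
pos 25 'b': at 6  ** P4@[24:25],P5@[25:25]
pos 26 'c': at 7  ** P1@[24:26]
pos 27 'b': at 6 (fail-walked)  ** P4@[26:27],P5@[27:27]
pos 28 'c': at 7  ** P1@[26:28]
pos 29 'b': at 6 (fail-walked)  ** P4@[28:29],P5@[29:29]
pos 30 'a': at 0 (fail-walked)
pos 31 'd': at 1
pos 32 'b': at 2  ** P5@[32:32]
pos 33 'b': at 3  ** P5@[33:33]
pos 34 'a': at 4  ** P0@[31:34]
pos 35 'd': at 1 (fail-walked)
pos 36 'd': at 8
pos 37 'd': at 9  ** P2@[35:37]
pos 38 'c': at 10 (fail-walked)
pos 39 'b': at 11  ** P4@[38:39],P5@[39:39]
pos 40 'b': at 14 (fail-walked)  ** P5@[40:40]
pos 41 'd': at 1 (fail-walked)
pos 42 'b': at 2  ** P5@[42:42]
pos 43 'b': at 3  ** P5@[43:43]
pos 44 'a': at 4  ** P0@[41:44]
pos 45 'c': at 5 (fail-walked)
pos 46 'b': at 6  ** P4@[45:46],P5@[46:46]
pos 47 'c': at 7  ** P1@[45:47]
pos 48 'd': at 1 (fail-walked)
pos 49 'c': at 10
pos 50 'c': at 5 (fail-walked)
pos 51 'b': at 6  ** P4@[50:51],P5@[51:51]
pos 52 'c': at 7  ** P1@[50:52]
pos 53 'b': at 6 (fail-walked)  ** P4@[52:53],P5@[53:53]
pos 54 'd': at 1 (fail-walked)
pos 55 'c': at 10
pos 56 'b': at 11  ** P4@[55:56],P5@[56:56]
pos 57 'c': at 7 (fail-walked)  ** P1@[55:57]
pos 58 'c': at 5 (fail-walked)
pos 59 'b': at 6  ** P4@[58:59],P5@[59:59]
pos 60 'c': at 7  ** P1@[58:60]
pos 61 'c': at 5 (fail-walked)
pos 62 'b': at 6  ** P4@[61:62],P5@[62:62]
pos 63 'c': at 7  ** P1@[61:63]
pos 64 'a': at 0 (fail-walked)
pos 65 'b': at 14  ** P5@[65:65]
pos 66 'd': at 1 (fail-walked)
pos 67 'a': at 0 (fail-walked)
pos 68 'c': at 5
pos 69 'd': at 1 (fail-walked)
pos 70 'c': at 10
pos 71 'b': at 11  ** P4@[70:71],P5@[71:71]
pos 72 'a': at 12
pos 73 'c': at 13  ** P3@[69:73]
pos 74 'd': at 1 (fail-walked)
pos 75 'd': at 8

All matches (sorted): [[0,5],[2,5],[9,5],[13,4],[13,5],[14,1],[17,4],[17,5],[18,5],[21,2],[22,2],[25,4],[25,5],[26,1],[27,4],[27,5],[28,1],[29,4],[29,5],[32,5],[33,5],[34,0],[37,2],[39,4],[39,5],[40,5],[42,5],[43,5],[44,0],[46,4],[46,5],[47,1],[51,4],[51,5],[52,1],[53,4],[53,5],[56,4],[56,5],[57,1],[59,4],[59,5],[60,1],[62,4],[62,5],[63,1],[65,5],[71,4],[71,5],[73,3]]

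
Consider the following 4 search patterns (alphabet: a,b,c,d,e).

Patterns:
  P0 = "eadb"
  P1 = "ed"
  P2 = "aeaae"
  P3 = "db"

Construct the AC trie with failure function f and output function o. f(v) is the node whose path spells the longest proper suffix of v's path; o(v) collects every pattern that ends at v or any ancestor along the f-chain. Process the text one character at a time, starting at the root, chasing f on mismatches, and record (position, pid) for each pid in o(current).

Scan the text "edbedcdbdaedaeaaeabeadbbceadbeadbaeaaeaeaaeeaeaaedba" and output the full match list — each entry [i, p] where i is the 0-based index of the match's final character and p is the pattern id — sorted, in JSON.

Build:
Trie (insert patterns):
  n0 'ε': a→6 d→11 e→1
  n1 'e': a→2 d→5
  n2 'ea': d→3
  n3 'ead': b→4
  n4 'eadb': ·  [P0 ends]
  n5 'ed': ·  [P1 ends]
  n6 'a': e→7
  n7 'ae': a→8
  n8 'aea': a→9
  n9 'aeaa': e→10
  n10 'aeaae': ·  [P2 ends]
  n11 'd': b→12
  n12 'db': ·  [P3 ends]

Failure links (BFS by depth):
  fail(1) 'e': from fail(0)=0 chase 'e': 0 ⇒ 0;  out=∅∪out(0)=∅
  fail(6) 'a': from fail(0)=0 chase 'a': 0 ⇒ 0;  out=∅∪out(0)=∅
  fail(11) 'd': from fail(0)=0 chase 'd': 0 ⇒ 0;  out=∅∪out(0)=∅
  fail(2) 'ea': from fail(1)=0 chase 'a': 0 ⇒ 6;  out=∅∪out(6)=∅
  fail(5) 'ed': from fail(1)=0 chase 'd': 0 ⇒ 11;  out={1}∪out(11)={1}
  fail(7) 'ae': from fail(6)=0 chase 'e': 0 ⇒ 1;  out=∅∪out(1)=∅
  fail(12) 'db': from fail(11)=0 chase 'b': 0 ⇒ 0;  out={3}∪out(0)={3}
  fail(3) 'ead': from fail(2)=6 chase 'd': 6→0 ⇒ 11;  out=∅∪out(11)=∅
  fail(8) 'aea': from fail(7)=1 chase 'a': 1 ⇒ 2;  out=∅∪out(2)=∅
  fail(4) 'eadb': from fail(3)=11 chase 'b': 11 ⇒ 12;  out={0}∪out(12)={0,3}
  fail(9) 'aeaa': from fail(8)=2 chase 'a': 2→6→0 ⇒ 6;  out=∅∪out(6)=∅
  fail(10) 'aeaae': from fail(9)=6 chase 'e': 6 ⇒ 7;  out={2}∪out(7)={2}

Text stream:
pos 0 'e': at 1
pos 1 'd': at 5  emit P1@[0:1]
pos 2 'b': at 12 ·f  emit P3@[1:2]
pos 3 'e': at 1 ·f
pos 4 'd': at 5  emit P1@[3:4]
pos 5 'c': at 0 ·f
pos 6 'd': at 11
pos 7 'b': at 12  emit P3@[6:7]
pos 8 'd': at 11 ·f
pos 9 'a': at 6 ·f
pos 10 'e': at 7
pos 11 'd': at 5 ·f  emit P1@[10:11]
pos 12 'a': at 6 ·f
pos 13 'e': at 7
pos 14 'a': at 8
pos 15 'a': at 9
pos 16 'e': at 10  emit P2@[12:16]
pos 17 'a': at 8 ·f
pos 18 'b': at 0 ·f
pos 19 'e': at 1
pos 20 'a': at 2
pos 21 'd': at 3
pos 22 'b': at 4  emit P0@[19:22],P3@[21:22]
pos 23 'b': at 0 ·f
pos 24 'c': at 0
pos 25 'e': at 1
pos 26 'a': at 2
pos 27 'd': at 3
pos 28 'b': at 4  emit P0@[25:28],P3@[27:28]
pos 29 'e': at 1 ·f
pos 30 'a': at 2
pos 31 'd': at 3
pos 32 'b': at 4  emit P0@[29:32],P3@[31:32]
pos 33 'a': at 6 ·f
pos 34 'e': at 7
pos 35 'a': at 8
pos 36 'a': at 9
pos 37 'e': at 10  emit P2@[33:37]
pos 38 'a': at 8 ·f
pos 39 'e': at 7 ·f
pos 40 'a': at 8
pos 41 'a': at 9
pos 42 'e': at 10  emit P2@[38:42]
pos 43 'e': at 1 ·f
pos 44 'a': at 2
pos 45 'e': at 7 ·f
pos 46 'a': at 8
pos 47 'a': at 9
pos 48 'e': at 10  emit P2@[44:48]
pos 49 'd': at 5 ·f  emit P1@[48:49]
pos 50 'b': at 12 ·f  emit P3@[49:50]
pos 51 'a': at 6 ·f

Matches: [[1,1],[2,3],[4,1],[7,3],[11,1],[16,2],[22,0],[22,3],[28,0],[28,3],[32,0],[32,3],[37,2],[42,2],[48,2],[49,1],[50,3]]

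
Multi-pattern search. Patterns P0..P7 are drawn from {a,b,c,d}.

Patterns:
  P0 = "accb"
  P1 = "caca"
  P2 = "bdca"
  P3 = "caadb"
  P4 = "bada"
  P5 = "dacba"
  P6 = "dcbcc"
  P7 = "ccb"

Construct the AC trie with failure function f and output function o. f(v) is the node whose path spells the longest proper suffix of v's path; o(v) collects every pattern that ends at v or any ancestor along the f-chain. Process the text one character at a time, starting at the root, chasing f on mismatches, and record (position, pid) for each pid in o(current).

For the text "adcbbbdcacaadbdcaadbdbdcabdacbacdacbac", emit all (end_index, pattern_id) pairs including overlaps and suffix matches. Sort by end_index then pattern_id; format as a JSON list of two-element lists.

Build:
Trie (insert patterns):
  n0 'ε': a→1 b→9 c→5 d→19
  n1 'a': c→2
  n2 'ac': c→3
  n3 'acc': b→4
  n4 'accb': ·  ←P0
  n5 'c': a→6 c→28
  n6 'ca': a→13 c→7
  n7 'cac': a→8
  n8 'caca': ·  ←P1
  n9 'b': a→16 d→10
  n10 'bd': c→11
  n11 'bdc': a→12
  n12 'bdca': ·  ←P2
  n13 'caa': d→14
  n14 'caad': b→15
  n15 'caadb': ·  ←P3
  n16 'ba': d→17
  n17 'bad': a→18
  n18 'bada': ·  ←P4
  n19 'd': a→20 c→24
  n20 'da': c→21
  n21 'dac': b→22
  n22 'dacb': a→23
  n23 'dacba': ·  ←P5
  n24 'dc': b→25
  n25 'dcb': c→26
  n26 'dcbc': c→27
  n27 'dcbcc': ·  ←P6
  n28 'cc': b→29
  n29 'ccb': ·  ←P7

BFS fail/out derivation:
  fail(1) 'a': from fail(0)=0 chase 'a': 0 ⇒ 0;  out=∅∪out(0)=∅
  fail(5) 'c': from fail(0)=0 chase 'c': 0 ⇒ 0;  out=∅∪out(0)=∅
  fail(9) 'b': from fail(0)=0 chase 'b': 0 ⇒ 0;  out=∅∪out(0)=∅
  fail(19) 'd': from fail(0)=0 chase 'd': 0 ⇒ 0;  out=∅∪out(0)=∅
  fail(2) 'ac': from fail(1)=0 chase 'c': 0 ⇒ 5;  out=∅∪out(5)=∅
  fail(6) 'ca': from fail(5)=0 chase 'a': 0 ⇒ 1;  out=∅∪out(1)=∅
  fail(10) 'bd': from fail(9)=0 chase 'd': 0 ⇒ 19;  out=∅∪out(19)=∅
  fail(16) 'ba': from fail(9)=0 chase 'a': 0 ⇒ 1;  out=∅∪out(1)=∅
  fail(20) 'da': from fail(19)=0 chase 'a': 0 ⇒ 1;  out=∅∪out(1)=∅
  fail(24) 'dc': from fail(19)=0 chase 'c': 0 ⇒ 5;  out=∅∪out(5)=∅
  fail(28) 'cc': from fail(5)=0 chase 'c': 0 ⇒ 5;  out=∅∪out(5)=∅
  fail(3) 'acc': from fail(2)=5 chase 'c': 5 ⇒ 28;  out=∅∪out(28)=∅
  fail(7) 'cac': from fail(6)=1 chase 'c': 1 ⇒ 2;  out=∅∪out(2)=∅
  fail(11) 'bdc': from fail(10)=19 chase 'c': 19 ⇒ 24;  out=∅∪out(24)=∅
  fail(13) 'caa': from fail(6)=1 chase 'a': 1→0 ⇒ 1;  out=∅∪out(1)=∅
  fail(17) 'bad': from fail(16)=1 chase 'd': 1→0 ⇒ 19;  out=∅∪out(19)=∅
  fail(21) 'dac': from fail(20)=1 chase 'c': 1 ⇒ 2;  out=∅∪out(2)=∅
  fail(25) 'dcb': from fail(24)=5 chase 'b': 5→0 ⇒ 9;  out=∅∪out(9)=∅
  fail(29) 'ccb': from fail(28)=5 chase 'b': 5→0 ⇒ 9;  out={7}∪out(9)={7}
  fail(4) 'accb': from fail(3)=28 chase 'b': 28 ⇒ 29;  out={0}∪out(29)={0,7}
  fail(8) 'caca': from fail(7)=2 chase 'a': 2→5 ⇒ 6;  out={1}∪out(6)={1}
  fail(12) 'bdca': from fail(11)=24 chase 'a': 24→5 ⇒ 6;  out={2}∪out(6)={2}
  fail(14) 'caad': from fail(13)=1 chase 'd': 1→0 ⇒ 19;  out=∅∪out(19)=∅
  fail(18) 'bada': from fail(17)=19 chase 'a': 19 ⇒ 20;  out={4}∪out(20)={4}
  fail(22) 'dacb': from fail(21)=2 chase 'b': 2→5→0 ⇒ 9;  out=∅∪out(9)=∅
  fail(26) 'dcbc': from fail(25)=9 chase 'c': 9→0 ⇒ 5;  out=∅∪out(5)=∅
  fail(15) 'caadb': from fail(14)=19 chase 'b': 19→0 ⇒ 9;  out={3}∪out(9)={3}
  fail(23) 'dacba': from fail(22)=9 chase 'a': 9 ⇒ 16;  out={5}∪out(16)={5}
  fail(27) 'dcbcc': from fail(26)=5 chase 'c': 5 ⇒ 28;  out={6}∪out(28)={6}

Scan:
i=0 'a': node 0→1
i=1 'd': node 1→19 (fail-walked)
i=2 'c': node 19→24
i=3 'b': node 24→25
i=4 'b': node 25→9 (fail-walked)
i=5 'b': node 9→9 (fail-walked)
i=6 'd': node 9→10
i=7 'c': node 10→11
i=8 'a': node 11→12  emit P2@[5:8]
i=9 'c': node 12→7 (fail-walked)
i=10 'a': node 7→8  emit P1@[7:10]
i=11 'a': node 8→13 (fail-walked)
i=12 'd': node 13→14
i=13 'b': node 14→15  emit P3@[9:13]
i=14 'd': node 15→10 (fail-walked)
i=15 'c': node 10→11
i=16 'a': node 11→12  emit P2@[13:16]
i=17 'a': node 12→13 (fail-walked)
i=18 'd': node 13→14
i=19 'b': node 14→15  emit P3@[15:19]
i=20 'd': node 15→10 (fail-walked)
i=21 'b': node 10→9 (fail-walked)
i=22 'd': node 9→10
i=23 'c': node 10→11
i=24 'a': node 11→12  emit P2@[21:24]
i=25 'b': node 12→9 (fail-walked)
i=26 'd': node 9→10
i=27 'a': node 10→20 (fail-walked)
i=28 'c': node 20→21
i=29 'b': node 21→22
i=30 'a': node 22→23  emit P5@[26:30]
i=31 'c': node 23→2 (fail-walked)
i=32 'd': node 2→19 (fail-walked)
i=33 'a': node 19→20
i=34 'c': node 20→21
i=35 'b': node 21→22
i=36 'a': node 22→23  emit P5@[32:36]
i=37 'c': node 23→2 (fail-walked)

All matches (sorted): [[8,2],[10,1],[13,3],[16,2],[19,3],[24,2],[30,5],[36,5]]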